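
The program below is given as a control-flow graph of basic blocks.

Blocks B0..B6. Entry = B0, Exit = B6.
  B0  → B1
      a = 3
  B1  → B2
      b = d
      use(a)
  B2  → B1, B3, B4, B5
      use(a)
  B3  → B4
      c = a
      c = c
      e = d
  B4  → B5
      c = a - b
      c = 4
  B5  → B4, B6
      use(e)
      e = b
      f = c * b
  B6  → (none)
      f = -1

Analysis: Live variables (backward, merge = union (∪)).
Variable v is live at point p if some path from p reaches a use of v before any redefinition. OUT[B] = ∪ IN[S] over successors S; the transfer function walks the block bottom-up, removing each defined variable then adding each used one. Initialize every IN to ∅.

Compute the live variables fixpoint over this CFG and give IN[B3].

Answer: {a, b, d}

Trace:
Converged values:
  B0:   IN={c, d, e}   OUT={a, c, d, e}
  B1:   IN={a, c, d, e}   OUT={a, b, c, d, e}
  B2:   IN={a, b, c, d, e}   OUT={a, b, c, d, e}
  B3:   IN={a, b, d}   OUT={a, b, e}
  B4:   IN={a, b, e}   OUT={a, b, c, e}
  B5:   IN={a, b, c, e}   OUT={a, b, e}
  B6:   IN={}   OUT={}

Merge at B3: OUT[B3] = IN[B4] = {a, b, e}
Applying B3's transfer function to that OUT value gives IN[B3] (row B3 above).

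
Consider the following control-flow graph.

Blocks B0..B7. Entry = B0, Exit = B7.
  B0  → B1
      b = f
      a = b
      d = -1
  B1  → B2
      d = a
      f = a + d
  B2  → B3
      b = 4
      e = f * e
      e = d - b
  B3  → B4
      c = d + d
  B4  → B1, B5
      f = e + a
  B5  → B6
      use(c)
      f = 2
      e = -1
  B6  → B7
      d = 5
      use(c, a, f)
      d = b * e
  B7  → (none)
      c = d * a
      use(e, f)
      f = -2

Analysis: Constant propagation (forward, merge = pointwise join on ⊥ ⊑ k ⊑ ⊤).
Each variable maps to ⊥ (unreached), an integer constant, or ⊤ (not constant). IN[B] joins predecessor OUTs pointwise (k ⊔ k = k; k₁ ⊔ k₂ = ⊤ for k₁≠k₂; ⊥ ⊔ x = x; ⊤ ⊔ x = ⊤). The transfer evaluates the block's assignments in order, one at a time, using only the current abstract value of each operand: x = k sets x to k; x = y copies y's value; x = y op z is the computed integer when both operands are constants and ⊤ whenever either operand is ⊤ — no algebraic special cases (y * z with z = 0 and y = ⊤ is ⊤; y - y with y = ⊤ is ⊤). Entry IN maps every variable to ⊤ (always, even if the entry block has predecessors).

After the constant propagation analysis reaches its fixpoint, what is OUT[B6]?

Per-block solution:
  B0: | IN=(all ⊤) | OUT={d:-1; rest ⊤}
  B1: | IN=(all ⊤) | OUT=(all ⊤)
  B2: | IN=(all ⊤) | OUT={b:4; rest ⊤}
  B3: | IN={b:4; rest ⊤} | OUT={b:4; rest ⊤}
  B4: | IN={b:4; rest ⊤} | OUT={b:4; rest ⊤}
  B5: | IN={b:4; rest ⊤} | OUT={b:4, e:-1, f:2; rest ⊤}
  B6: | IN={b:4, e:-1, f:2; rest ⊤} | OUT={b:4, d:-4, e:-1, f:2; rest ⊤}
  B7: | IN={b:4, d:-4, e:-1, f:2; rest ⊤} | OUT={b:4, d:-4, e:-1, f:-2; rest ⊤}

Merge at B6: IN[B6] = OUT[B5] = {a: ⊤, b: 4, c: ⊤, d: ⊤, e: -1, f: 2}
Applying B6's transfer function to that IN value gives OUT[B6] (row B6 above).

Answer: {a: ⊤, b: 4, c: ⊤, d: -4, e: -1, f: 2}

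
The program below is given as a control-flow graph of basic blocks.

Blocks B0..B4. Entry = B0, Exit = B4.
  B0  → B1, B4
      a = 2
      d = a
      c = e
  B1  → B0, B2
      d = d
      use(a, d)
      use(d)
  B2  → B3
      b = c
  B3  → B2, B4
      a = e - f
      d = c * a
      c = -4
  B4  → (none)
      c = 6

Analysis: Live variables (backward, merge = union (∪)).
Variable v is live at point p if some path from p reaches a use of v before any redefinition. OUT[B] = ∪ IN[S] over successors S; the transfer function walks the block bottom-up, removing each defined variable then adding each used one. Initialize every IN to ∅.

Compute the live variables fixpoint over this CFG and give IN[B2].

Answer: {c, e, f}

Derivation:
Converged values:
  B0: | IN={e, f} | OUT={a, c, d, e, f}
  B1: | IN={a, c, d, e, f} | OUT={c, e, f}
  B2: | IN={c, e, f} | OUT={c, e, f}
  B3: | IN={c, e, f} | OUT={c, e, f}
  B4: | IN={} | OUT={}

Merge at B2: OUT[B2] = IN[B3] = {c, e, f}
Applying B2's transfer function to that OUT value gives IN[B2] (row B2 above).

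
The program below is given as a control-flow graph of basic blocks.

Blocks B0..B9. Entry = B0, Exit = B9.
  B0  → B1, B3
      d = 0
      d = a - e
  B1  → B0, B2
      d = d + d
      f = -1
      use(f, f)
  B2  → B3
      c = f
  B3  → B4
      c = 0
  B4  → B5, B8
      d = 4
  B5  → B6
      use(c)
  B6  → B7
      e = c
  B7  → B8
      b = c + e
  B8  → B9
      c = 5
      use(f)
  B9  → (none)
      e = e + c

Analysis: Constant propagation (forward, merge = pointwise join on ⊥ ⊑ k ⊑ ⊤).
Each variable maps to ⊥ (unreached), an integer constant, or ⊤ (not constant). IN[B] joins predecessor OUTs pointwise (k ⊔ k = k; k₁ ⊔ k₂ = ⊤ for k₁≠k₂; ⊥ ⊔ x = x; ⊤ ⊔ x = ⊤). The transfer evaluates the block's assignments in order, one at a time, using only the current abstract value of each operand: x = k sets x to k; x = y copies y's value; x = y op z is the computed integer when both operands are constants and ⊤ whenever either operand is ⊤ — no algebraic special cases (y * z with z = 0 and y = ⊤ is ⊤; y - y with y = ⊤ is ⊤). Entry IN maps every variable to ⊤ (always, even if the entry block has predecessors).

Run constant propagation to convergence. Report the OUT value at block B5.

Answer: {a: ⊤, b: ⊤, c: 0, d: 4, e: ⊤, f: ⊤}

Trace:
Per-block solution:
  B0: | IN=(all ⊤) | OUT=(all ⊤)
  B1: | IN=(all ⊤) | OUT={f:-1; rest ⊤}
  B2: | IN={f:-1; rest ⊤} | OUT={c:-1, f:-1; rest ⊤}
  B3: | IN=(all ⊤) | OUT={c:0; rest ⊤}
  B4: | IN={c:0; rest ⊤} | OUT={c:0, d:4; rest ⊤}
  B5: | IN={c:0, d:4; rest ⊤} | OUT={c:0, d:4; rest ⊤}
  B6: | IN={c:0, d:4; rest ⊤} | OUT={c:0, d:4, e:0; rest ⊤}
  B7: | IN={c:0, d:4, e:0; rest ⊤} | OUT={b:0, c:0, d:4, e:0; rest ⊤}
  B8: | IN={c:0, d:4; rest ⊤} | OUT={c:5, d:4; rest ⊤}
  B9: | IN={c:5, d:4; rest ⊤} | OUT={c:5, d:4; rest ⊤}

Merge at B5: IN[B5] = OUT[B4] = {a: ⊤, b: ⊤, c: 0, d: 4, e: ⊤, f: ⊤}
Applying B5's transfer function to that IN value gives OUT[B5] (row B5 above).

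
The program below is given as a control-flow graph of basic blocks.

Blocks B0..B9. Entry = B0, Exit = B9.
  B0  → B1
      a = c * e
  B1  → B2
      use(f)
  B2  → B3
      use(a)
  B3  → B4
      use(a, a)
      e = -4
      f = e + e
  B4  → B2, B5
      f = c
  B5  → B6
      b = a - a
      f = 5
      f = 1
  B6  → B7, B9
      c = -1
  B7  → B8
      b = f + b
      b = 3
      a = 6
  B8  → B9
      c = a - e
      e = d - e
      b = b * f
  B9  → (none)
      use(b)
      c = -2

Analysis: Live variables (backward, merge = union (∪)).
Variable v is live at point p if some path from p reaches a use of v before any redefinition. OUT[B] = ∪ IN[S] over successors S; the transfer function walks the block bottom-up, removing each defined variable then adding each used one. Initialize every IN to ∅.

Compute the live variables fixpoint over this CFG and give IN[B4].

Fixpoint table:
  B0:  IN={c, d, e, f}  OUT={a, c, d, f}
  B1:  IN={a, c, d, f}  OUT={a, c, d}
  B2:  IN={a, c, d}  OUT={a, c, d}
  B3:  IN={a, c, d}  OUT={a, c, d, e}
  B4:  IN={a, c, d, e}  OUT={a, c, d, e}
  B5:  IN={a, d, e}  OUT={b, d, e, f}
  B6:  IN={b, d, e, f}  OUT={b, d, e, f}
  B7:  IN={b, d, e, f}  OUT={a, b, d, e, f}
  B8:  IN={a, b, d, e, f}  OUT={b}
  B9:  IN={b}  OUT={}

Merge at B4: OUT[B4] = IN[B2] ⊔ IN[B5] = {a, c, d, e}
Applying B4's transfer function to that OUT value gives IN[B4] (row B4 above).

Answer: {a, c, d, e}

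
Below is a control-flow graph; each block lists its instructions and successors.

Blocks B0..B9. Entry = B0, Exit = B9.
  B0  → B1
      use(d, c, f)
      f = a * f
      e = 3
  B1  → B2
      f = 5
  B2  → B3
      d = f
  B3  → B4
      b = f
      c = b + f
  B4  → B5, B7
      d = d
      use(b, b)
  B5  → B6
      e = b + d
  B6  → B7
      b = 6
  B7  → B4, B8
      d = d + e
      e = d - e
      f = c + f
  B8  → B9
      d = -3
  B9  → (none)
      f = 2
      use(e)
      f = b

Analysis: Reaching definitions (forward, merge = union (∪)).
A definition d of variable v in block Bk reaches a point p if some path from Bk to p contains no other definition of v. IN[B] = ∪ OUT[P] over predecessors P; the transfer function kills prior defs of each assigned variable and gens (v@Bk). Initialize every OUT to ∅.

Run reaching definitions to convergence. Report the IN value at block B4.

Answer: {b@B3, b@B6, c@B3, d@B2, d@B7, e@B0, e@B7, f@B1, f@B7}

Trace:
Fixpoint table:
  B0:  IN={}  OUT={e@B0, f@B0}
  B1:  IN={e@B0, f@B0}  OUT={e@B0, f@B1}
  B2:  IN={e@B0, f@B1}  OUT={d@B2, e@B0, f@B1}
  B3:  IN={d@B2, e@B0, f@B1}  OUT={b@B3, c@B3, d@B2, e@B0, f@B1}
  B4:  IN={b@B3, b@B6, c@B3, d@B2, d@B7, e@B0, e@B7, f@B1, f@B7}  OUT={b@B3, b@B6, c@B3, d@B4, e@B0, e@B7, f@B1, f@B7}
  B5:  IN={b@B3, b@B6, c@B3, d@B4, e@B0, e@B7, f@B1, f@B7}  OUT={b@B3, b@B6, c@B3, d@B4, e@B5, f@B1, f@B7}
  B6:  IN={b@B3, b@B6, c@B3, d@B4, e@B5, f@B1, f@B7}  OUT={b@B6, c@B3, d@B4, e@B5, f@B1, f@B7}
  B7:  IN={b@B3, b@B6, c@B3, d@B4, e@B0, e@B5, e@B7, f@B1, f@B7}  OUT={b@B3, b@B6, c@B3, d@B7, e@B7, f@B7}
  B8:  IN={b@B3, b@B6, c@B3, d@B7, e@B7, f@B7}  OUT={b@B3, b@B6, c@B3, d@B8, e@B7, f@B7}
  B9:  IN={b@B3, b@B6, c@B3, d@B8, e@B7, f@B7}  OUT={b@B3, b@B6, c@B3, d@B8, e@B7, f@B9}

Merge at B4: IN[B4] = OUT[B3] ⊔ OUT[B7] = {b@B3, b@B6, c@B3, d@B2, d@B7, e@B0, e@B7, f@B1, f@B7}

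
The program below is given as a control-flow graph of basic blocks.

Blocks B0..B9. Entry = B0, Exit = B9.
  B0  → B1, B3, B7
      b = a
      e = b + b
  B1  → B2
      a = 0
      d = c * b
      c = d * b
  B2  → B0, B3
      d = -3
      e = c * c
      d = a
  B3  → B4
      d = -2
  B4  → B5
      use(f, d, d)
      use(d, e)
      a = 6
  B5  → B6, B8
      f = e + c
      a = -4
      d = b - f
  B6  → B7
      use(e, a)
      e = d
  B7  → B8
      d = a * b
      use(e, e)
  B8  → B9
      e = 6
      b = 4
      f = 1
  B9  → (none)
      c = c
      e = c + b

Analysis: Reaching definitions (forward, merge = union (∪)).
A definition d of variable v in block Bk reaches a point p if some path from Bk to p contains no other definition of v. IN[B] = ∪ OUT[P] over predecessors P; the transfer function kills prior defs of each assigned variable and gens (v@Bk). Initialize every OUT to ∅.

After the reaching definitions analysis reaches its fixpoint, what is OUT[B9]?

Answer: {a@B1, a@B5, b@B8, c@B9, d@B5, d@B7, e@B9, f@B8}

Working:
Fixpoint table:
  B0:  IN={a@B1, b@B0, c@B1, d@B2, e@B2}  OUT={a@B1, b@B0, c@B1, d@B2, e@B0}
  B1:  IN={a@B1, b@B0, c@B1, d@B2, e@B0}  OUT={a@B1, b@B0, c@B1, d@B1, e@B0}
  B2:  IN={a@B1, b@B0, c@B1, d@B1, e@B0}  OUT={a@B1, b@B0, c@B1, d@B2, e@B2}
  B3:  IN={a@B1, b@B0, c@B1, d@B2, e@B0, e@B2}  OUT={a@B1, b@B0, c@B1, d@B3, e@B0, e@B2}
  B4:  IN={a@B1, b@B0, c@B1, d@B3, e@B0, e@B2}  OUT={a@B4, b@B0, c@B1, d@B3, e@B0, e@B2}
  B5:  IN={a@B4, b@B0, c@B1, d@B3, e@B0, e@B2}  OUT={a@B5, b@B0, c@B1, d@B5, e@B0, e@B2, f@B5}
  B6:  IN={a@B5, b@B0, c@B1, d@B5, e@B0, e@B2, f@B5}  OUT={a@B5, b@B0, c@B1, d@B5, e@B6, f@B5}
  B7:  IN={a@B1, a@B5, b@B0, c@B1, d@B2, d@B5, e@B0, e@B6, f@B5}  OUT={a@B1, a@B5, b@B0, c@B1, d@B7, e@B0, e@B6, f@B5}
  B8:  IN={a@B1, a@B5, b@B0, c@B1, d@B5, d@B7, e@B0, e@B2, e@B6, f@B5}  OUT={a@B1, a@B5, b@B8, c@B1, d@B5, d@B7, e@B8, f@B8}
  B9:  IN={a@B1, a@B5, b@B8, c@B1, d@B5, d@B7, e@B8, f@B8}  OUT={a@B1, a@B5, b@B8, c@B9, d@B5, d@B7, e@B9, f@B8}

Merge at B9: IN[B9] = OUT[B8] = {a@B1, a@B5, b@B8, c@B1, d@B5, d@B7, e@B8, f@B8}
Applying B9's transfer function to that IN value gives OUT[B9] (row B9 above).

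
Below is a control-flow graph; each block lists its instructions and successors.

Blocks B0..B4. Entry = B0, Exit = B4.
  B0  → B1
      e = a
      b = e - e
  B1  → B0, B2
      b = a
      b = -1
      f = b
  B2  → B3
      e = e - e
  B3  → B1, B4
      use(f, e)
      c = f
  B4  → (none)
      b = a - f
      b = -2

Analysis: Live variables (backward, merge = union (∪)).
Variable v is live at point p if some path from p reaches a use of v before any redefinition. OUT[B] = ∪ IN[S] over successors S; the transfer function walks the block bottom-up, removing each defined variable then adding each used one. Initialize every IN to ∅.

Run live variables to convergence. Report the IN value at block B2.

Per-block solution:
  B0:   IN={a}   OUT={a, e}
  B1:   IN={a, e}   OUT={a, e, f}
  B2:   IN={a, e, f}   OUT={a, e, f}
  B3:   IN={a, e, f}   OUT={a, e, f}
  B4:   IN={a, f}   OUT={}

Merge at B2: OUT[B2] = IN[B3] = {a, e, f}
Applying B2's transfer function to that OUT value gives IN[B2] (row B2 above).

Answer: {a, e, f}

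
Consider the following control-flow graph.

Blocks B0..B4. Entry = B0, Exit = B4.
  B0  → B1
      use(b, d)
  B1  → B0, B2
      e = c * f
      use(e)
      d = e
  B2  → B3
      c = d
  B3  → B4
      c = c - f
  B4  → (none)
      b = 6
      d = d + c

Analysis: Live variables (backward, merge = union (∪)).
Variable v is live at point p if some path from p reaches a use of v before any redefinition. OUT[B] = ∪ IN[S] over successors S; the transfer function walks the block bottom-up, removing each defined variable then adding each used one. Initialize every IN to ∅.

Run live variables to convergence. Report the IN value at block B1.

Answer: {b, c, f}

Working:
Converged values:
  B0:   IN={b, c, d, f}   OUT={b, c, f}
  B1:   IN={b, c, f}   OUT={b, c, d, f}
  B2:   IN={d, f}   OUT={c, d, f}
  B3:   IN={c, d, f}   OUT={c, d}
  B4:   IN={c, d}   OUT={}

Merge at B1: OUT[B1] = IN[B0] ⊔ IN[B2] = {b, c, d, f}
Applying B1's transfer function to that OUT value gives IN[B1] (row B1 above).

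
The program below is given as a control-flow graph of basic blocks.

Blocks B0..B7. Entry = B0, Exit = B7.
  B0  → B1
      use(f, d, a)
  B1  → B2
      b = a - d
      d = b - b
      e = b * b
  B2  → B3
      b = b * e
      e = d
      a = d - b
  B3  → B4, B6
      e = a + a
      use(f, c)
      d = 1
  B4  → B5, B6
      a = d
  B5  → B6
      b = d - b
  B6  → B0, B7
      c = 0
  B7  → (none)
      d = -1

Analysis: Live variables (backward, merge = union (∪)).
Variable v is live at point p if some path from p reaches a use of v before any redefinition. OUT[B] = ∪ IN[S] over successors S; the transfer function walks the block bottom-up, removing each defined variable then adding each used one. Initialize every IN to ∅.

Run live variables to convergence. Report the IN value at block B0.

Answer: {a, c, d, f}

Working:
Per-block solution:
  B0:  IN={a, c, d, f}  OUT={a, c, d, f}
  B1:  IN={a, c, d, f}  OUT={b, c, d, e, f}
  B2:  IN={b, c, d, e, f}  OUT={a, b, c, f}
  B3:  IN={a, b, c, f}  OUT={a, b, d, f}
  B4:  IN={b, d, f}  OUT={a, b, d, f}
  B5:  IN={a, b, d, f}  OUT={a, d, f}
  B6:  IN={a, d, f}  OUT={a, c, d, f}
  B7:  IN={}  OUT={}

Merge at B0: OUT[B0] = IN[B1] = {a, c, d, f}
Applying B0's transfer function to that OUT value gives IN[B0] (row B0 above).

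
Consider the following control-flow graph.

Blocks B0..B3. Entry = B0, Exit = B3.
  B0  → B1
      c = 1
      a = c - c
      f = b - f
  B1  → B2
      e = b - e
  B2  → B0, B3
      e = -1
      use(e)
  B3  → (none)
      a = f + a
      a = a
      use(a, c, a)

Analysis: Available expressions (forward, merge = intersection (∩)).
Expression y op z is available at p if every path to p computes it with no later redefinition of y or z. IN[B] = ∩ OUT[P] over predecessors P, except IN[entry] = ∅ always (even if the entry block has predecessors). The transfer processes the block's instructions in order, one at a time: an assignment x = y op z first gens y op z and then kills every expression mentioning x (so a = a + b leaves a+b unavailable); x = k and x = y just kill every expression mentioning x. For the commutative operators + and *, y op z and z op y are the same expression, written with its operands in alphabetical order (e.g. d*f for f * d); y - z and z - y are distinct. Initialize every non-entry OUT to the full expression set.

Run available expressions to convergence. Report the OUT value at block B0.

Converged values:
  B0: | IN={} | OUT={c-c}
  B1: | IN={c-c} | OUT={c-c}
  B2: | IN={c-c} | OUT={c-c}
  B3: | IN={c-c} | OUT={c-c}

Merge at B0 (entry node, so the boundary value {} is joined with the incoming edge(s)): IN[B0] = {} ∩ OUT[B2] = {}
Applying B0's transfer function to that IN value gives OUT[B0] (row B0 above).

Answer: {c-c}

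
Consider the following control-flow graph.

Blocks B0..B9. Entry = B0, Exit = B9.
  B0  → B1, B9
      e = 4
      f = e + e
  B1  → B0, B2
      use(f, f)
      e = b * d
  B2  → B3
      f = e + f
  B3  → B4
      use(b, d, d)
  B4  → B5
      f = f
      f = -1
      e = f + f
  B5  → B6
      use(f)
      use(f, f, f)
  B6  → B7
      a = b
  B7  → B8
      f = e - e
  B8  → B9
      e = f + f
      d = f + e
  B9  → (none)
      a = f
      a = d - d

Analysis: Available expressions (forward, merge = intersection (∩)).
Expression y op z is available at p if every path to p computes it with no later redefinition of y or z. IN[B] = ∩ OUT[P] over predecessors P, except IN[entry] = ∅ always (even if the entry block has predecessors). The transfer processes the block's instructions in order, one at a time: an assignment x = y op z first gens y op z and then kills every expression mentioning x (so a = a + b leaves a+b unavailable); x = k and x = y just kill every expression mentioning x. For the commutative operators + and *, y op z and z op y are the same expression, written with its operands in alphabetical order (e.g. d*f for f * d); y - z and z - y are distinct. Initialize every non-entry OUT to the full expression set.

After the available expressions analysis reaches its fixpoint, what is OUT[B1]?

Converged values:
  B0:   IN={}   OUT={e+e}
  B1:   IN={e+e}   OUT={b*d}
  B2:   IN={b*d}   OUT={b*d}
  B3:   IN={b*d}   OUT={b*d}
  B4:   IN={b*d}   OUT={b*d, f+f}
  B5:   IN={b*d, f+f}   OUT={b*d, f+f}
  B6:   IN={b*d, f+f}   OUT={b*d, f+f}
  B7:   IN={b*d, f+f}   OUT={b*d, e-e}
  B8:   IN={b*d, e-e}   OUT={e+f, f+f}
  B9:   IN={}   OUT={d-d}

Merge at B1: IN[B1] = OUT[B0] = {e+e}
Applying B1's transfer function to that IN value gives OUT[B1] (row B1 above).

Answer: {b*d}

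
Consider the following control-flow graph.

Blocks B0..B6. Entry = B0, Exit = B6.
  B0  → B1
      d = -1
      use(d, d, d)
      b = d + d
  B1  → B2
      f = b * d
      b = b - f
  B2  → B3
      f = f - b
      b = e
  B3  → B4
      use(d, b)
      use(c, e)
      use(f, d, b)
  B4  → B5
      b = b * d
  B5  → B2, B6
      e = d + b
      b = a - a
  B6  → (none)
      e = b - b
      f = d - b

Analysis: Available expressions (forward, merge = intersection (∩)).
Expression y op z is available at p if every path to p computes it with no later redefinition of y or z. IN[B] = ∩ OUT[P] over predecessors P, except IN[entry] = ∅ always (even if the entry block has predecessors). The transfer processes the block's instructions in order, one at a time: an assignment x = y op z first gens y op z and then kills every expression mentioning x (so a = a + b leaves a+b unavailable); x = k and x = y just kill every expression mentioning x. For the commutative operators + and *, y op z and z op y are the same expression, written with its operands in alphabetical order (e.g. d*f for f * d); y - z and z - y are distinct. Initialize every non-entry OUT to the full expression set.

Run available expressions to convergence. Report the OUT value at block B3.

Answer: {d+d}

Working:
Per-block solution:
  B0:   IN={}   OUT={d+d}
  B1:   IN={d+d}   OUT={d+d}
  B2:   IN={d+d}   OUT={d+d}
  B3:   IN={d+d}   OUT={d+d}
  B4:   IN={d+d}   OUT={d+d}
  B5:   IN={d+d}   OUT={a-a, d+d}
  B6:   IN={a-a, d+d}   OUT={a-a, b-b, d+d, d-b}

Merge at B3: IN[B3] = OUT[B2] = {d+d}
Applying B3's transfer function to that IN value gives OUT[B3] (row B3 above).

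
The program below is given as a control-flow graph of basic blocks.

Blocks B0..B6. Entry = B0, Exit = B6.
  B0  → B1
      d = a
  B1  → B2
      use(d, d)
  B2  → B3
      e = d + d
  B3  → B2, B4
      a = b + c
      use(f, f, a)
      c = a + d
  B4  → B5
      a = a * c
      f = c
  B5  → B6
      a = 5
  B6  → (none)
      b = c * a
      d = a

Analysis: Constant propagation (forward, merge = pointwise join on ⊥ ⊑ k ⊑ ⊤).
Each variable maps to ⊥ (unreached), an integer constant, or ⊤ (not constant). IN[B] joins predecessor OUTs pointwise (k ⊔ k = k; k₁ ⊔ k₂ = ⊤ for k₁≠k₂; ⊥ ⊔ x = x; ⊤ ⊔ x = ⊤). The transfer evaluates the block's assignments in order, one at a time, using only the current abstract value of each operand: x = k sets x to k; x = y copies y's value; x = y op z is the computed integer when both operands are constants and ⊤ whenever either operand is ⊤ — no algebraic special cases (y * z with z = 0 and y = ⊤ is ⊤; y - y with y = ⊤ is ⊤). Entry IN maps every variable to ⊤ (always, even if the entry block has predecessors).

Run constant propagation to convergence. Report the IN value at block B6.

Answer: {a: 5, b: ⊤, c: ⊤, d: ⊤, e: ⊤, f: ⊤}

Working:
Fixpoint table:
  B0:  IN=(all ⊤)  OUT=(all ⊤)
  B1:  IN=(all ⊤)  OUT=(all ⊤)
  B2:  IN=(all ⊤)  OUT=(all ⊤)
  B3:  IN=(all ⊤)  OUT=(all ⊤)
  B4:  IN=(all ⊤)  OUT=(all ⊤)
  B5:  IN=(all ⊤)  OUT={a:5; rest ⊤}
  B6:  IN={a:5; rest ⊤}  OUT={a:5, d:5; rest ⊤}

Merge at B6: IN[B6] = OUT[B5] = {a: 5, b: ⊤, c: ⊤, d: ⊤, e: ⊤, f: ⊤}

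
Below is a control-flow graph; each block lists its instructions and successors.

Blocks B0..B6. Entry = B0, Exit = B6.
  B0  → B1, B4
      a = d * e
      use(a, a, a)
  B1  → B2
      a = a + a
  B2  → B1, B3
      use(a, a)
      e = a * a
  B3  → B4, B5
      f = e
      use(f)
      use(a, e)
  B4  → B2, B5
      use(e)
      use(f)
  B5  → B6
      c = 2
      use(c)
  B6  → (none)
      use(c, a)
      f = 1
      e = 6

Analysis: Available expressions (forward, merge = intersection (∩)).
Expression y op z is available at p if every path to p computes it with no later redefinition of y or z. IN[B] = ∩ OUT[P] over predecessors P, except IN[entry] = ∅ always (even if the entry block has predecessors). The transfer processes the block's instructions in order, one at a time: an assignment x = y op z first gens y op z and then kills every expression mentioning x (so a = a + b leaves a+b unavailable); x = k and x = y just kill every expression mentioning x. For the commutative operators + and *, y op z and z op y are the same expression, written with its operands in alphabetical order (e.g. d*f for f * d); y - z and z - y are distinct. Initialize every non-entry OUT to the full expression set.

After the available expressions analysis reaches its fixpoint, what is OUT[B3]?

Per-block solution:
  B0:  IN={}  OUT={d*e}
  B1:  IN={}  OUT={}
  B2:  IN={}  OUT={a*a}
  B3:  IN={a*a}  OUT={a*a}
  B4:  IN={}  OUT={}
  B5:  IN={}  OUT={}
  B6:  IN={}  OUT={}

Merge at B3: IN[B3] = OUT[B2] = {a*a}
Applying B3's transfer function to that IN value gives OUT[B3] (row B3 above).

Answer: {a*a}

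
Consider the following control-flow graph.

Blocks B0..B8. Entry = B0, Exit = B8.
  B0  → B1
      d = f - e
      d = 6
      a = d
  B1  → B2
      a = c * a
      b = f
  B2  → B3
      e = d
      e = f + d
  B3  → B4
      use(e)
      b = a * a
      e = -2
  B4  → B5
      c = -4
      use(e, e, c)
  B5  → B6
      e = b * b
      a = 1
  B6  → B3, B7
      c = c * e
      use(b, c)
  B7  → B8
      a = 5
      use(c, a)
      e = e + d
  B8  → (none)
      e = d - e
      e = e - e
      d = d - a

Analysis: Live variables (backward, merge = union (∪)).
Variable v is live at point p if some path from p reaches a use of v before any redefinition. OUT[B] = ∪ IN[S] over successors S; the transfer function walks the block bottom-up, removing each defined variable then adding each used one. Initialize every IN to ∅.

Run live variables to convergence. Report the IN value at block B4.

Per-block solution:
  B0: | IN={c, e, f} | OUT={a, c, d, f}
  B1: | IN={a, c, d, f} | OUT={a, d, f}
  B2: | IN={a, d, f} | OUT={a, d, e}
  B3: | IN={a, d, e} | OUT={b, d, e}
  B4: | IN={b, d, e} | OUT={b, c, d}
  B5: | IN={b, c, d} | OUT={a, b, c, d, e}
  B6: | IN={a, b, c, d, e} | OUT={a, c, d, e}
  B7: | IN={c, d, e} | OUT={a, d, e}
  B8: | IN={a, d, e} | OUT={}

Merge at B4: OUT[B4] = IN[B5] = {b, c, d}
Applying B4's transfer function to that OUT value gives IN[B4] (row B4 above).

Answer: {b, d, e}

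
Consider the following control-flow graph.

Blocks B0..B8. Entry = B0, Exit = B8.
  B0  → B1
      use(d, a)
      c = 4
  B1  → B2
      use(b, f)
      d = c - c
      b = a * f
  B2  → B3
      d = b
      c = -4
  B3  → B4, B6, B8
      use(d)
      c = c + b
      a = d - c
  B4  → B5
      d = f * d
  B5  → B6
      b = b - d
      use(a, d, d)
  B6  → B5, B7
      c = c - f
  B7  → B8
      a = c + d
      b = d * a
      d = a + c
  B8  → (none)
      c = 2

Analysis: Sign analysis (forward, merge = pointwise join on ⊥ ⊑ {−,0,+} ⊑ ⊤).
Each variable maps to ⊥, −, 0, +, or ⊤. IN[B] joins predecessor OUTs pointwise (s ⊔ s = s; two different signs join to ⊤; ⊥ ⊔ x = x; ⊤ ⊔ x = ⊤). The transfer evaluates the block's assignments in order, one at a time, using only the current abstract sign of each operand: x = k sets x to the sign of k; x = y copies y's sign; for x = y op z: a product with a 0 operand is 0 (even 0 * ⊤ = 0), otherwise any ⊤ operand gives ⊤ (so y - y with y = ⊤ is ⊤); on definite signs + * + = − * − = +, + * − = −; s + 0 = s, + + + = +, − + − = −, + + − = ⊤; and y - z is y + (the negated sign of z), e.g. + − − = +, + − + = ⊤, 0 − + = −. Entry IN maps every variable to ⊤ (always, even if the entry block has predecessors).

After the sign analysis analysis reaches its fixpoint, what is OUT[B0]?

Per-block solution:
  B0:   IN=(all ⊤)   OUT={c:+; rest ⊤}
  B1:   IN={c:+; rest ⊤}   OUT={c:+; rest ⊤}
  B2:   IN={c:+; rest ⊤}   OUT={c:-; rest ⊤}
  B3:   IN={c:-; rest ⊤}   OUT=(all ⊤)
  B4:   IN=(all ⊤)   OUT=(all ⊤)
  B5:   IN=(all ⊤)   OUT=(all ⊤)
  B6:   IN=(all ⊤)   OUT=(all ⊤)
  B7:   IN=(all ⊤)   OUT=(all ⊤)
  B8:   IN=(all ⊤)   OUT={c:+; rest ⊤}

B0 is the boundary node: IN[B0] = {a: ⊤, b: ⊤, c: ⊤, d: ⊤, e: ⊤, f: ⊤}
Applying B0's transfer function to that IN value gives OUT[B0] (row B0 above).

Answer: {a: ⊤, b: ⊤, c: +, d: ⊤, e: ⊤, f: ⊤}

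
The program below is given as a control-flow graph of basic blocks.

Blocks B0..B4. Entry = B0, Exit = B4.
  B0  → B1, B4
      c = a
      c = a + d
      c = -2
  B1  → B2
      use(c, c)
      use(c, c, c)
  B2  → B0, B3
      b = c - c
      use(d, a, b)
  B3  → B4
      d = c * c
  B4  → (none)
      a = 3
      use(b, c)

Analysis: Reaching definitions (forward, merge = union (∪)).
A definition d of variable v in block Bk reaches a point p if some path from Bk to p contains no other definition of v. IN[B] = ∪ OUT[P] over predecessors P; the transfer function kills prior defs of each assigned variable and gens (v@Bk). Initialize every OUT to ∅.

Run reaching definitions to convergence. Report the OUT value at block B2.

Converged values:
  B0:   IN={b@B2, c@B0}   OUT={b@B2, c@B0}
  B1:   IN={b@B2, c@B0}   OUT={b@B2, c@B0}
  B2:   IN={b@B2, c@B0}   OUT={b@B2, c@B0}
  B3:   IN={b@B2, c@B0}   OUT={b@B2, c@B0, d@B3}
  B4:   IN={b@B2, c@B0, d@B3}   OUT={a@B4, b@B2, c@B0, d@B3}

Merge at B2: IN[B2] = OUT[B1] = {b@B2, c@B0}
Applying B2's transfer function to that IN value gives OUT[B2] (row B2 above).

Answer: {b@B2, c@B0}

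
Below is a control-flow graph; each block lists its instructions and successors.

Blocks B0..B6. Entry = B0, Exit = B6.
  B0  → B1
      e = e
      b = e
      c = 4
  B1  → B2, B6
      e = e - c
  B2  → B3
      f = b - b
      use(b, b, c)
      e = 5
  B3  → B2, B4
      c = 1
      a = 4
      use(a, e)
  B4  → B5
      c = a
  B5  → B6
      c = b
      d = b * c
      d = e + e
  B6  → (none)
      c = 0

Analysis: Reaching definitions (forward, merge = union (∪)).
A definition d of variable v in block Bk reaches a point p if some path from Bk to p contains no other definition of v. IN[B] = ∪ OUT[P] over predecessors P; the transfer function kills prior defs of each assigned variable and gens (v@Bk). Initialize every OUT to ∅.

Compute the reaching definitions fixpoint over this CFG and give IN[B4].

Answer: {a@B3, b@B0, c@B3, e@B2, f@B2}

Working:
Converged values:
  B0:   IN={}   OUT={b@B0, c@B0, e@B0}
  B1:   IN={b@B0, c@B0, e@B0}   OUT={b@B0, c@B0, e@B1}
  B2:   IN={a@B3, b@B0, c@B0, c@B3, e@B1, e@B2, f@B2}   OUT={a@B3, b@B0, c@B0, c@B3, e@B2, f@B2}
  B3:   IN={a@B3, b@B0, c@B0, c@B3, e@B2, f@B2}   OUT={a@B3, b@B0, c@B3, e@B2, f@B2}
  B4:   IN={a@B3, b@B0, c@B3, e@B2, f@B2}   OUT={a@B3, b@B0, c@B4, e@B2, f@B2}
  B5:   IN={a@B3, b@B0, c@B4, e@B2, f@B2}   OUT={a@B3, b@B0, c@B5, d@B5, e@B2, f@B2}
  B6:   IN={a@B3, b@B0, c@B0, c@B5, d@B5, e@B1, e@B2, f@B2}   OUT={a@B3, b@B0, c@B6, d@B5, e@B1, e@B2, f@B2}

Merge at B4: IN[B4] = OUT[B3] = {a@B3, b@B0, c@B3, e@B2, f@B2}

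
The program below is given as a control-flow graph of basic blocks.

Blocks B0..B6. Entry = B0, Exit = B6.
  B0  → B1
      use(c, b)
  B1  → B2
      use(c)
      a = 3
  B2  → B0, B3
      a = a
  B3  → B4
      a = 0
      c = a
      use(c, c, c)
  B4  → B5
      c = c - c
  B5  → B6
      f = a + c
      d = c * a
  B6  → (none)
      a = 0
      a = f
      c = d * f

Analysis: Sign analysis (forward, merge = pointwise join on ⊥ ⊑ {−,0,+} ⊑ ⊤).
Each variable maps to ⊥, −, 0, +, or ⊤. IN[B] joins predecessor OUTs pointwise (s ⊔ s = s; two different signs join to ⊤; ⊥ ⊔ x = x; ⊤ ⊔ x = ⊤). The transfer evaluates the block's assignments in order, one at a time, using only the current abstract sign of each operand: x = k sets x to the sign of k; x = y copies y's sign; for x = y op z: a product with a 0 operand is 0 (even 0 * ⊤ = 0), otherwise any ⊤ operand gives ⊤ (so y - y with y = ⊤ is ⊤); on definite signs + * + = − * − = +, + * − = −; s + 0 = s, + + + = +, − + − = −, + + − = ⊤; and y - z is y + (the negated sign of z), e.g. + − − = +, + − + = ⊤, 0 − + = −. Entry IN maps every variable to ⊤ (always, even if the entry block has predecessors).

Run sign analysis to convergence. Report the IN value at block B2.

Answer: {a: +, b: ⊤, c: ⊤, d: ⊤, e: ⊤, f: ⊤}

Derivation:
Converged values:
  B0:   IN=(all ⊤)   OUT=(all ⊤)
  B1:   IN=(all ⊤)   OUT={a:+; rest ⊤}
  B2:   IN={a:+; rest ⊤}   OUT={a:+; rest ⊤}
  B3:   IN={a:+; rest ⊤}   OUT={a:0, c:0; rest ⊤}
  B4:   IN={a:0, c:0; rest ⊤}   OUT={a:0, c:0; rest ⊤}
  B5:   IN={a:0, c:0; rest ⊤}   OUT={a:0, c:0, d:0, f:0; rest ⊤}
  B6:   IN={a:0, c:0, d:0, f:0; rest ⊤}   OUT={a:0, c:0, d:0, f:0; rest ⊤}

Merge at B2: IN[B2] = OUT[B1] = {a: +, b: ⊤, c: ⊤, d: ⊤, e: ⊤, f: ⊤}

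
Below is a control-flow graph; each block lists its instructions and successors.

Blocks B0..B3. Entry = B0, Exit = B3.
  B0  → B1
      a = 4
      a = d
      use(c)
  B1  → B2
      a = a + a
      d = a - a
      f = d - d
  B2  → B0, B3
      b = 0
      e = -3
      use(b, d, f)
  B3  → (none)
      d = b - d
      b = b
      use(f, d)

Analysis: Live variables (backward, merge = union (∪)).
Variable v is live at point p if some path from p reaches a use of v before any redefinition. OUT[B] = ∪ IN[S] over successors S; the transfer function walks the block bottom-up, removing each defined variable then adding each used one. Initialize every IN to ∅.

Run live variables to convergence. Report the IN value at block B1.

Answer: {a, c}

Working:
Converged values:
  B0: | IN={c, d} | OUT={a, c}
  B1: | IN={a, c} | OUT={c, d, f}
  B2: | IN={c, d, f} | OUT={b, c, d, f}
  B3: | IN={b, d, f} | OUT={}

Merge at B1: OUT[B1] = IN[B2] = {c, d, f}
Applying B1's transfer function to that OUT value gives IN[B1] (row B1 above).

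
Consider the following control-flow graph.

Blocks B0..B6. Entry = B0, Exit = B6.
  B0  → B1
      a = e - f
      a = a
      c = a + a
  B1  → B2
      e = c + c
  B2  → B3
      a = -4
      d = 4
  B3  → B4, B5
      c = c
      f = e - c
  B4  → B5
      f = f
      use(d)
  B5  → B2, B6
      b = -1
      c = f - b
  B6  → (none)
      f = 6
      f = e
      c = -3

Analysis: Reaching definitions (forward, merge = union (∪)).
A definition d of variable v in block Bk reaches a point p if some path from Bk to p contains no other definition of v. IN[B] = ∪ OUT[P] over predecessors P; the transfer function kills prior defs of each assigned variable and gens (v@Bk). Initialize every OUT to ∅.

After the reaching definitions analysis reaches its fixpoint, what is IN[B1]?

Answer: {a@B0, c@B0}

Derivation:
Converged values:
  B0:   IN={}   OUT={a@B0, c@B0}
  B1:   IN={a@B0, c@B0}   OUT={a@B0, c@B0, e@B1}
  B2:   IN={a@B0, a@B2, b@B5, c@B0, c@B5, d@B2, e@B1, f@B3, f@B4}   OUT={a@B2, b@B5, c@B0, c@B5, d@B2, e@B1, f@B3, f@B4}
  B3:   IN={a@B2, b@B5, c@B0, c@B5, d@B2, e@B1, f@B3, f@B4}   OUT={a@B2, b@B5, c@B3, d@B2, e@B1, f@B3}
  B4:   IN={a@B2, b@B5, c@B3, d@B2, e@B1, f@B3}   OUT={a@B2, b@B5, c@B3, d@B2, e@B1, f@B4}
  B5:   IN={a@B2, b@B5, c@B3, d@B2, e@B1, f@B3, f@B4}   OUT={a@B2, b@B5, c@B5, d@B2, e@B1, f@B3, f@B4}
  B6:   IN={a@B2, b@B5, c@B5, d@B2, e@B1, f@B3, f@B4}   OUT={a@B2, b@B5, c@B6, d@B2, e@B1, f@B6}

Merge at B1: IN[B1] = OUT[B0] = {a@B0, c@B0}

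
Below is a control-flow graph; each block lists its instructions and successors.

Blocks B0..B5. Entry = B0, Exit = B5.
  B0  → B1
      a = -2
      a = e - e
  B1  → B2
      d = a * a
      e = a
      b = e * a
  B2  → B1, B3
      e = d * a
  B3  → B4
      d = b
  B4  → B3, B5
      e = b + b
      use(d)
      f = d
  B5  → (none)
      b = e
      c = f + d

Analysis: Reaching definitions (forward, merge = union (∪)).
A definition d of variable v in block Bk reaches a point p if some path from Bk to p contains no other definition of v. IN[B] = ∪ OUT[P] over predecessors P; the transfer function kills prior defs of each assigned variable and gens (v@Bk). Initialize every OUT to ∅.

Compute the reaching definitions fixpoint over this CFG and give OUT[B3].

Answer: {a@B0, b@B1, d@B3, e@B2, e@B4, f@B4}

Trace:
Per-block solution:
  B0:   IN={}   OUT={a@B0}
  B1:   IN={a@B0, b@B1, d@B1, e@B2}   OUT={a@B0, b@B1, d@B1, e@B1}
  B2:   IN={a@B0, b@B1, d@B1, e@B1}   OUT={a@B0, b@B1, d@B1, e@B2}
  B3:   IN={a@B0, b@B1, d@B1, d@B3, e@B2, e@B4, f@B4}   OUT={a@B0, b@B1, d@B3, e@B2, e@B4, f@B4}
  B4:   IN={a@B0, b@B1, d@B3, e@B2, e@B4, f@B4}   OUT={a@B0, b@B1, d@B3, e@B4, f@B4}
  B5:   IN={a@B0, b@B1, d@B3, e@B4, f@B4}   OUT={a@B0, b@B5, c@B5, d@B3, e@B4, f@B4}

Merge at B3: IN[B3] = OUT[B2] ⊔ OUT[B4] = {a@B0, b@B1, d@B1, d@B3, e@B2, e@B4, f@B4}
Applying B3's transfer function to that IN value gives OUT[B3] (row B3 above).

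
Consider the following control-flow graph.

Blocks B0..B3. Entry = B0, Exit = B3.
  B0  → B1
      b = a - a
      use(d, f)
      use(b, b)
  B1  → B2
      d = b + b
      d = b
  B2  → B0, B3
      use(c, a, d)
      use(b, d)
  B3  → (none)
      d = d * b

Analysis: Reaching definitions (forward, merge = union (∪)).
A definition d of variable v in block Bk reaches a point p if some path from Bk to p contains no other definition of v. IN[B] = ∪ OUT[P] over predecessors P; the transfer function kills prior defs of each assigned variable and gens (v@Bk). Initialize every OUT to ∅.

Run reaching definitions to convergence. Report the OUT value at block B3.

Fixpoint table:
  B0: | IN={b@B0, d@B1} | OUT={b@B0, d@B1}
  B1: | IN={b@B0, d@B1} | OUT={b@B0, d@B1}
  B2: | IN={b@B0, d@B1} | OUT={b@B0, d@B1}
  B3: | IN={b@B0, d@B1} | OUT={b@B0, d@B3}

Merge at B3: IN[B3] = OUT[B2] = {b@B0, d@B1}
Applying B3's transfer function to that IN value gives OUT[B3] (row B3 above).

Answer: {b@B0, d@B3}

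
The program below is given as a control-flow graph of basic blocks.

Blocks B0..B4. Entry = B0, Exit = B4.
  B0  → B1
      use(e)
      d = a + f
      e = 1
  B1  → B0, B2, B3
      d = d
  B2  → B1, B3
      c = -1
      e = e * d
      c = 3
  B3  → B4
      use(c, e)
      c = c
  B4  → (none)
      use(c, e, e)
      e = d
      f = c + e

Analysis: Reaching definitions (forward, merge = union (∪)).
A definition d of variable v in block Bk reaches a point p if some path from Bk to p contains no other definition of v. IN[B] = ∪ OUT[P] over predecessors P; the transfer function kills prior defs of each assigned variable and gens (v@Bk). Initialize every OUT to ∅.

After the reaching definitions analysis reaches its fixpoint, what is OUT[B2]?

Answer: {c@B2, d@B1, e@B2}

Trace:
Per-block solution:
  B0:   IN={c@B2, d@B1, e@B0, e@B2}   OUT={c@B2, d@B0, e@B0}
  B1:   IN={c@B2, d@B0, d@B1, e@B0, e@B2}   OUT={c@B2, d@B1, e@B0, e@B2}
  B2:   IN={c@B2, d@B1, e@B0, e@B2}   OUT={c@B2, d@B1, e@B2}
  B3:   IN={c@B2, d@B1, e@B0, e@B2}   OUT={c@B3, d@B1, e@B0, e@B2}
  B4:   IN={c@B3, d@B1, e@B0, e@B2}   OUT={c@B3, d@B1, e@B4, f@B4}

Merge at B2: IN[B2] = OUT[B1] = {c@B2, d@B1, e@B0, e@B2}
Applying B2's transfer function to that IN value gives OUT[B2] (row B2 above).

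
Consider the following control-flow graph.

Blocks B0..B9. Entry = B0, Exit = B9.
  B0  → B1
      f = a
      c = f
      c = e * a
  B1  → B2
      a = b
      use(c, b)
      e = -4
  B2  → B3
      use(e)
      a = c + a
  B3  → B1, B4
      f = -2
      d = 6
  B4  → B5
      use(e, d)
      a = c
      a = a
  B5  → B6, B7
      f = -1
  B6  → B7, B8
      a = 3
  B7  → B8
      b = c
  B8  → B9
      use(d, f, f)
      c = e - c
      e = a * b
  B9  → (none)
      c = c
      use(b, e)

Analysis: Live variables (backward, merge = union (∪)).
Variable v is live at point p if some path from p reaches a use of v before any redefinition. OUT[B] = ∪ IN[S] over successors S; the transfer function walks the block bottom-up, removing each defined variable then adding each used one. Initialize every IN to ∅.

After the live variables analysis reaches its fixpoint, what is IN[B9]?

Converged values:
  B0:   IN={a, b, e}   OUT={b, c}
  B1:   IN={b, c}   OUT={a, b, c, e}
  B2:   IN={a, b, c, e}   OUT={b, c, e}
  B3:   IN={b, c, e}   OUT={b, c, d, e}
  B4:   IN={b, c, d, e}   OUT={a, b, c, d, e}
  B5:   IN={a, b, c, d, e}   OUT={a, b, c, d, e, f}
  B6:   IN={b, c, d, e, f}   OUT={a, b, c, d, e, f}
  B7:   IN={a, c, d, e, f}   OUT={a, b, c, d, e, f}
  B8:   IN={a, b, c, d, e, f}   OUT={b, c, e}
  B9:   IN={b, c, e}   OUT={}

B9 is the boundary node: OUT[B9] = {}
Applying B9's transfer function to that OUT value gives IN[B9] (row B9 above).

Answer: {b, c, e}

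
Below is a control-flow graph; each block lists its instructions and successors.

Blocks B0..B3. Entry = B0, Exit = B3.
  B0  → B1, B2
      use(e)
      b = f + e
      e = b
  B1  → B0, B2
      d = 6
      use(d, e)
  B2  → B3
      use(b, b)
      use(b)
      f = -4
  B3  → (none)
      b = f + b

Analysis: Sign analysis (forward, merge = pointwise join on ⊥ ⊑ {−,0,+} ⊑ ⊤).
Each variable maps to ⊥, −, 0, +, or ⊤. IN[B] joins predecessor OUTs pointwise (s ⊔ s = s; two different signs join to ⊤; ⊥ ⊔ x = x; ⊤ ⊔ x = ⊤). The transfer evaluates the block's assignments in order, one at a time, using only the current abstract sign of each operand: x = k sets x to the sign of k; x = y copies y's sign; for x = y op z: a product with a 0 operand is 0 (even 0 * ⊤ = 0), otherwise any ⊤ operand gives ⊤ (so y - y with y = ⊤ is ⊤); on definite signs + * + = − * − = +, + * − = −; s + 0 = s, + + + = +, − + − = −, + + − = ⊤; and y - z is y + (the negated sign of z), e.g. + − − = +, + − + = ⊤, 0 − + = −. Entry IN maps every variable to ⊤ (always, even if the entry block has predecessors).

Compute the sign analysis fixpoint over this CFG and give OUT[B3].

Answer: {a: ⊤, b: ⊤, c: ⊤, d: ⊤, e: ⊤, f: -}

Trace:
Converged values:
  B0: | IN=(all ⊤) | OUT=(all ⊤)
  B1: | IN=(all ⊤) | OUT={d:+; rest ⊤}
  B2: | IN=(all ⊤) | OUT={f:-; rest ⊤}
  B3: | IN={f:-; rest ⊤} | OUT={f:-; rest ⊤}

Merge at B3: IN[B3] = OUT[B2] = {a: ⊤, b: ⊤, c: ⊤, d: ⊤, e: ⊤, f: -}
Applying B3's transfer function to that IN value gives OUT[B3] (row B3 above).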